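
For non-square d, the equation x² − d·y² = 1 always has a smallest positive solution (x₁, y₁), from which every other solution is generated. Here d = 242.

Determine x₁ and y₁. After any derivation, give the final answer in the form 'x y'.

√242 → a₀=15, period (1,1,3,1,14,1,3,1,1,30); ℓ=10 even so k=9
k=0  a_k=15  p_k/q_k = 15/1
k=1  a_k=1  p_k/q_k = 16/1
…
k=3  a_k=3  p_k/q_k = 109/7
k=4  a_k=1  p_k/q_k = 140/9
…
k=6  a_k=1  p_k/q_k = 2209/142
…
k=8  a_k=1  p_k/q_k = 10905/701
k=9  a_k=1  p_k/q_k = 19601/1260
(x₁, y₁) = (19601, 1260);  19601² − 242·1260² = 1 ✓

19601 1260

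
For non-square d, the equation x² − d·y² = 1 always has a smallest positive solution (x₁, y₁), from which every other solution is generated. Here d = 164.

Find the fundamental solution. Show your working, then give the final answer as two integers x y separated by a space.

2049 160

[12; 1,4,6,4,1,24] for √164; ℓ=6 ⇒ convergent index 5
k=0  a_k=12  p_k/q_k = 12/1
k=1  a_k=1  p_k/q_k = 13/1
k=2  a_k=4  p_k/q_k = 64/5
…
k=4  a_k=4  p_k/q_k = 1652/129
k=5  a_k=1  p_k/q_k = 2049/160
fundamental: x₁=2049, y₁=160  (since 4198401 − 164·25600 = 1)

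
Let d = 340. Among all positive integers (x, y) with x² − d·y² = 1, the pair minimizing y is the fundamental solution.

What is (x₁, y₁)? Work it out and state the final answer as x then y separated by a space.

285769 15498

√340 → a₀=18, period (2,3,1,1,1,…,3,2,36); ℓ=14 even so k=13
k=0  a_k=18  p_k/q_k = 18/1
…
k=4  a_k=1  p_k/q_k = 295/16
…
k=7  a_k=8  p_k/q_k = 6509/353
…
k=11  a_k=1  p_k/q_k = 34813/1888
k=12  a_k=3  p_k/q_k = 125478/6805
k=13  a_k=2  p_k/q_k = 285769/15498
fundamental: x₁=285769, y₁=15498  (since 81663921361 − 340·240188004 = 1)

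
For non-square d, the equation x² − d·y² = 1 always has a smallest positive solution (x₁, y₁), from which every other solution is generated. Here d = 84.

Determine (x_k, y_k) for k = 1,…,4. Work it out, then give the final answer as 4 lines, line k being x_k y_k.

√84 = [9; 6,18, …], period ℓ=2 (even) → k=1
i=0: a=9 ⇒ p=9, q=1
i=1: a=6 ⇒ p=55, q=6
(x₁, y₁) = (55, 6);  55² − 84·6² = 1 ✓
k=2:  x_2 = 55·55+84·6·6 = 6049,  y_2 = 55·6+6·55 = 660
k=3:  x_3 = 55·6049+84·6·660 = 665335,  y_3 = 55·660+6·6049 = 72594
k=4:  x_4 = 55·665335+84·6·72594 = 73180801,  y_4 = 55·72594+6·665335 = 7984680

55 6
6049 660
665335 72594
73180801 7984680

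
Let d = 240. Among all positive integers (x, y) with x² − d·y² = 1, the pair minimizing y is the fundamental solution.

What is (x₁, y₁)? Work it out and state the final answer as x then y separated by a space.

√240 = [15; 2,30, …], period ℓ=2 (even) → k=1
k=0  a_k=15  p_k/q_k = 15/1
k=1  a_k=2  p_k/q_k = 31/2
→ (31, 2).  Check: 31²=961, 240·2²=960, difference 1.

31 2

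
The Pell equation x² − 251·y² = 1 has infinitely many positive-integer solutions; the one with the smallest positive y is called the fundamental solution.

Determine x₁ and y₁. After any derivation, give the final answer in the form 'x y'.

3674890 231957

√251 = [15; 1,5,2,1,2,…,5,1,30, …], period ℓ=14 (even) → k=13
step 0: (15, 1)  from 15·(1,0) + (0,1)
…
step 4: (301, 19)  from 1·(206,13) + (95,6)
step 5: (808, 51)  from 2·(301,19) + (206,13)
step 6: (1917, 121)  from 2·(808,51) + (301,19)
step 7: (29563, 1866)  from 15·(1917,121) + (808,51)
…
step 12: (3097857, 195535)  from 5·(577033,36422) + (212692,13425)
step 13: (3674890, 231957)  from 1·(3097857,195535) + (577033,36422)
(x₁, y₁) = (3674890, 231957);  3674890² − 251·231957² = 1 ✓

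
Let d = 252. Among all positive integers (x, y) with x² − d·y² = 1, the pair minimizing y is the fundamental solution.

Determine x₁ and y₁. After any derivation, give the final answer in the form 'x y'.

127 8

√252 = [15; 1,6,1,30, …], period ℓ=4 (even) → k=3
i=0: a=15 ⇒ p=15, q=1
i=1: a=1 ⇒ p=16, q=1
i=2: a=6 ⇒ p=111, q=7
i=3: a=1 ⇒ p=127, q=8
→ (127, 8).  Check: 127²=16129, 252·8²=16128, difference 1.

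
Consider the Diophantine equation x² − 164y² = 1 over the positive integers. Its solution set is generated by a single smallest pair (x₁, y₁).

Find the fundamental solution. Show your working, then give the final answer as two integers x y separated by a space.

√164 → a₀=12, period (1,4,6,4,1,24); ℓ=6 even so k=5
step 0: (12, 1)  from 12·(1,0) + (0,1)
step 1: (13, 1)  from 1·(12,1) + (1,0)
step 2: (64, 5)  from 4·(13,1) + (12,1)
step 3: (397, 31)  from 6·(64,5) + (13,1)
step 4: (1652, 129)  from 4·(397,31) + (64,5)
step 5: (2049, 160)  from 1·(1652,129) + (397,31)
→ (2049, 160).  Check: 2049²=4198401, 164·160²=4198400, difference 1.

2049 160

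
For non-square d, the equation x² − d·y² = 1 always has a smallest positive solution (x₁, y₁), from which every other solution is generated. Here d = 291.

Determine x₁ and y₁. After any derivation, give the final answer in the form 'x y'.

290 17

√291 → a₀=17, period (17,34); ℓ=2 even so k=1
a_0=17:  p_0=17·1+0=17,  q_0=17·0+1=1
a_1=17:  p_1=17·17+1=290,  q_1=17·1+0=17
fundamental: x₁=290, y₁=17  (since 84100 − 291·289 = 1)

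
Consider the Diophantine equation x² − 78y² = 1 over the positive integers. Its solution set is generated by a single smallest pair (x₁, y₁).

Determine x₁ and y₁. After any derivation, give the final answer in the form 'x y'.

53 6

d=78: √d = [8; 1,4,1,16] (ℓ=4, even), read p_3/q_3
step 0: (8, 1)  from 8·(1,0) + (0,1)
step 1: (9, 1)  from 1·(8,1) + (1,0)
step 2: (44, 5)  from 4·(9,1) + (8,1)
step 3: (53, 6)  from 1·(44,5) + (9,1)
(x₁, y₁) = (53, 6);  53² − 78·6² = 1 ✓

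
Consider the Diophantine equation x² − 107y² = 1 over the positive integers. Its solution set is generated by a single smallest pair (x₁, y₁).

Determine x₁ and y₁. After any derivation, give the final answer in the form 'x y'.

962 93

√107 = [10; 2,1,9,1,2,20, …], period ℓ=6 (even) → k=5
i=0: a=10 ⇒ p=10, q=1
…
i=3: a=9 ⇒ p=300, q=29
i=4: a=1 ⇒ p=331, q=32
i=5: a=2 ⇒ p=962, q=93
(x₁, y₁) = (962, 93);  962² − 107·93² = 1 ✓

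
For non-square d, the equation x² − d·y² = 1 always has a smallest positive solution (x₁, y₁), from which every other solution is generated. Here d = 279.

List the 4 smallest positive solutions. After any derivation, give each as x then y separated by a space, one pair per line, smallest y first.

1520 91
4620799 276640
14047227440 840985509
42703566796801 2556595670720

[16; 1,2,2,1,2,2,1,32] for √279; ℓ=8 ⇒ convergent index 7
k=0  a_k=16  p_k/q_k = 16/1
k=1  a_k=1  p_k/q_k = 17/1
k=2  a_k=2  p_k/q_k = 50/3
k=3  a_k=2  p_k/q_k = 117/7
k=4  a_k=1  p_k/q_k = 167/10
…
k=6  a_k=2  p_k/q_k = 1069/64
k=7  a_k=1  p_k/q_k = 1520/91
fundamental: x₁=1520, y₁=91  (since 2310400 − 279·8281 = 1)
k=2:  x_2 = 1520·1520+279·91·91 = 4620799,  y_2 = 1520·91+91·1520 = 276640
k=3:  x_3 = 1520·4620799+279·91·276640 = 14047227440,  y_3 = 1520·276640+91·4620799 = 840985509
k=4:  x_4 = 1520·14047227440+279·91·840985509 = 42703566796801,  y_4 = 1520·840985509+91·14047227440 = 2556595670720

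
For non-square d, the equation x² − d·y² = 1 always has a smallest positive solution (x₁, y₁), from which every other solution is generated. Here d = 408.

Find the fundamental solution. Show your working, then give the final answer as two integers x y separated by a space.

101 5

√408 → a₀=20, period (5,40); ℓ=2 even so k=1
step 0: (20, 1)  from 20·(1,0) + (0,1)
step 1: (101, 5)  from 5·(20,1) + (1,0)
→ (101, 5).  Check: 101²=10201, 408·5²=10200, difference 1.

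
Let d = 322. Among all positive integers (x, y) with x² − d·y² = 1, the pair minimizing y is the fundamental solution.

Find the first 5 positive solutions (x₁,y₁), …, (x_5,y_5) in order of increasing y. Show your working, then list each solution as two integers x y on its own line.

323 18
208657 11628
134792099 7511670
87075487297 4852527192
56250630001763 3134725054362

d=322: √d = [17; 1,16,1,34] (ℓ=4, even), read p_3/q_3
k=0  a_k=17  p_k/q_k = 17/1
…
k=2  a_k=16  p_k/q_k = 305/17
k=3  a_k=1  p_k/q_k = 323/18
→ (323, 18).  Check: 323²=104329, 322·18²=104328, difference 1.
(x_2, y_2) = (323·323 + 322·18·18, 323·18 + 18·323) = (208657, 11628)
(x_3, y_3) = (323·208657 + 322·18·11628, 323·11628 + 18·208657) = (134792099, 7511670)
(x_4, y_4) = (323·134792099 + 322·18·7511670, 323·7511670 + 18·134792099) = (87075487297, 4852527192)
(x_5, y_5) = (323·87075487297 + 322·18·4852527192, 323·4852527192 + 18·87075487297) = (56250630001763, 3134725054362)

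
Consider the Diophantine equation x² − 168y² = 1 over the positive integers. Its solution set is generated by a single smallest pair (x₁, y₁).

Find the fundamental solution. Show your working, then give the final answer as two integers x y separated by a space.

√168 = [12; 1,24, …], period ℓ=2 (even) → k=1
k=0  a_k=12  p_k/q_k = 12/1
k=1  a_k=1  p_k/q_k = 13/1
(x₁, y₁) = (13, 1);  13² − 168·1² = 1 ✓

13 1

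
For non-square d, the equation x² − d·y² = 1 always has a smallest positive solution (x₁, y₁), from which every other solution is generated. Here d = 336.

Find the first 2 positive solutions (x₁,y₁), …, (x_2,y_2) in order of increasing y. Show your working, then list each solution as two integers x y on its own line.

[18; 3,36] for √336; ℓ=2 ⇒ convergent index 1
a_0=18:  p_0=18·1+0=18,  q_0=18·0+1=1
a_1=3:  p_1=3·18+1=55,  q_1=3·1+0=3
→ (55, 3).  Check: 55²=3025, 336·3²=3024, difference 1.
n=2: (55,3)∘(55,3) = (55·55+336·3·3, 55·3+3·55) = (6049,330)

55 3
6049 330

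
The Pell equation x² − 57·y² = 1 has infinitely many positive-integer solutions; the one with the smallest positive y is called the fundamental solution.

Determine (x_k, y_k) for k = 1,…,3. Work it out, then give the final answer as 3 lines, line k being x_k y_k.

151 20
45601 6040
13771351 1824060

[7; 1,1,4,1,1,14] for √57; ℓ=6 ⇒ convergent index 5
k=0  a_k=7  p_k/q_k = 7/1
k=1  a_k=1  p_k/q_k = 8/1
k=2  a_k=1  p_k/q_k = 15/2
k=3  a_k=4  p_k/q_k = 68/9
k=4  a_k=1  p_k/q_k = 83/11
k=5  a_k=1  p_k/q_k = 151/20
(x₁, y₁) = (151, 20);  151² − 57·20² = 1 ✓
k=2:  x_2 = 151·151+57·20·20 = 45601,  y_2 = 151·20+20·151 = 6040
k=3:  x_3 = 151·45601+57·20·6040 = 13771351,  y_3 = 151·6040+20·45601 = 1824060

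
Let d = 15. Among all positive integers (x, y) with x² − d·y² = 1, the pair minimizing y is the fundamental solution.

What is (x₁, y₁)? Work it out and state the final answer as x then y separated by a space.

4 1

d=15: √d = [3; 1,6] (ℓ=2, even), read p_1/q_1
step 0: (3, 1)  from 3·(1,0) + (0,1)
step 1: (4, 1)  from 1·(3,1) + (1,0)
→ (4, 1).  Check: 4²=16, 15·1²=15, difference 1.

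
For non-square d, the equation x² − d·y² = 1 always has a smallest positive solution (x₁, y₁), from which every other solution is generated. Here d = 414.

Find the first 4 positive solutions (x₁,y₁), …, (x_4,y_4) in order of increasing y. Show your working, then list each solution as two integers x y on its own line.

24335 1196
1184384449 58209320
57643991108495 2833047603204
2805533046066067201 137884426789729360

[20; 2,1,7,2,7,1,2,40] for √414; ℓ=8 ⇒ convergent index 7
k=0  a_k=20  p_k/q_k = 20/1
k=1  a_k=2  p_k/q_k = 41/2
…
k=3  a_k=7  p_k/q_k = 468/23
…
k=6  a_k=1  p_k/q_k = 8444/415
k=7  a_k=2  p_k/q_k = 24335/1196
→ (24335, 1196).  Check: 24335²=592192225, 414·1196²=592192224, difference 1.
k=2:  x_2 = 24335·24335+414·1196·1196 = 1184384449,  y_2 = 24335·1196+1196·24335 = 58209320
k=3:  x_3 = 24335·1184384449+414·1196·58209320 = 57643991108495,  y_3 = 24335·58209320+1196·1184384449 = 2833047603204
k=4:  x_4 = 24335·57643991108495+414·1196·2833047603204 = 2805533046066067201,  y_4 = 24335·2833047603204+1196·57643991108495 = 137884426789729360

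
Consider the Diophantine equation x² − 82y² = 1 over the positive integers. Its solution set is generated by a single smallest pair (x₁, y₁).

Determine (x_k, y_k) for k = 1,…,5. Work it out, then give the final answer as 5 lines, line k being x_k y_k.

√82 = [9; 18, …], period ℓ=1 (odd) → k=1
a_0=9:  p_0=9·1+0=9,  q_0=9·0+1=1
a_1=18:  p_1=18·9+1=163,  q_1=18·1+0=18
fundamental: x₁=163, y₁=18  (since 26569 − 82·324 = 1)
(163+18√82)^2 = 53137 + 5868√82
(163+18√82)^3 = 17322499 + 1912950√82
(163+18√82)^4 = 5647081537 + 623615832√82
(163+18√82)^5 = 1840931258563 + 203296848282√82

163 18
53137 5868
17322499 1912950
5647081537 623615832
1840931258563 203296848282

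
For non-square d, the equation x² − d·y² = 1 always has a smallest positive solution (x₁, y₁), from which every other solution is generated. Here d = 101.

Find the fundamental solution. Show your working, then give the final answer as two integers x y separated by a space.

[10; 20] for √101; ℓ=1 ⇒ convergent index 1
a_0=10:  p_0=10·1+0=10,  q_0=10·0+1=1
a_1=20:  p_1=20·10+1=201,  q_1=20·1+0=20
fundamental: x₁=201, y₁=20  (since 40401 − 101·400 = 1)

201 20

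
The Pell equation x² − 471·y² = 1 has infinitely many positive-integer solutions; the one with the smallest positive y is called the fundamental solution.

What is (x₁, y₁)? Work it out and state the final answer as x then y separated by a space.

7838695 361188

√471 → a₀=21, period (1,2,2,1,3,…,2,1,42); ℓ=14 even so k=13
i=0: a=21 ⇒ p=21, q=1
…
i=3: a=2 ⇒ p=152, q=7
…
i=9: a=3 ⇒ p=644804, q=29711
…
i=12: a=2 ⇒ p=5506953, q=253747
i=13: a=1 ⇒ p=7838695, q=361188
(x₁, y₁) = (7838695, 361188);  7838695² − 471·361188² = 1 ✓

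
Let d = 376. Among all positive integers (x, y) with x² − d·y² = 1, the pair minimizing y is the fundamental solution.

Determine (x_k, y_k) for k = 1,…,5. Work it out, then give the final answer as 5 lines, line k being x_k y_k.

2143295 110532
9187426914049 473805365880
39382732335491159615 2031009343327438668
168817626601983862467148801 8706104341013491514496240
723651950015758622280719887718975 37319499807142991581781109982932

√376 → a₀=19, period (2,1,1,3,1,…,1,2,38); ℓ=16 even so k=15
step 0: (19, 1)  from 19·(1,0) + (0,1)
…
step 2: (58, 3)  from 1·(39,2) + (19,1)
step 3: (97, 5)  from 1·(58,3) + (39,2)
…
step 5: (446, 23)  from 1·(349,18) + (97,5)
step 6: (1241, 64)  from 2·(446,23) + (349,18)
…
step 11: (99455, 5129)  from 1·(70621,3642) + (28834,1487)
…
step 14: (837427, 43187)  from 1·(468441,24158) + (368986,19029)
step 15: (2143295, 110532)  from 2·(837427,43187) + (468441,24158)
fundamental: x₁=2143295, y₁=110532  (since 4593713457025 − 376·12217323024 = 1)
(x_2, y_2) = (2143295·2143295 + 376·110532·110532, 2143295·110532 + 110532·2143295) = (9187426914049, 473805365880)
(x_3, y_3) = (2143295·9187426914049 + 376·110532·473805365880, 2143295·473805365880 + 110532·9187426914049) = (39382732335491159615, 2031009343327438668)
(x_4, y_4) = (2143295·39382732335491159615 + 376·110532·2031009343327438668, 2143295·2031009343327438668 + 110532·39382732335491159615) = (168817626601983862467148801, 8706104341013491514496240)
(x_5, y_5) = (2143295·168817626601983862467148801 + 376·110532·8706104341013491514496240, 2143295·8706104341013491514496240 + 110532·168817626601983862467148801) = (723651950015758622280719887718975, 37319499807142991581781109982932)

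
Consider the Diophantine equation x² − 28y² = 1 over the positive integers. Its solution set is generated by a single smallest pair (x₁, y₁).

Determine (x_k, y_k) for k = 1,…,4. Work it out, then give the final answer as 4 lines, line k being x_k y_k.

127 24
32257 6096
8193151 1548360
2081028097 393277344

[5; 3,2,3,10] for √28; ℓ=4 ⇒ convergent index 3
a_0=5:  p_0=5·1+0=5,  q_0=5·0+1=1
…
a_2=2:  p_2=2·16+5=37,  q_2=2·3+1=7
a_3=3:  p_3=3·37+16=127,  q_3=3·7+3=24
fundamental: x₁=127, y₁=24  (since 16129 − 28·576 = 1)
n=2: (127,24)∘(127,24) = (127·127+28·24·24, 127·24+24·127) = (32257,6096)
n=3: (32257,6096)∘(127,24) = (127·32257+28·24·6096, 127·6096+24·32257) = (8193151,1548360)
n=4: (8193151,1548360)∘(127,24) = (127·8193151+28·24·1548360, 127·1548360+24·8193151) = (2081028097,393277344)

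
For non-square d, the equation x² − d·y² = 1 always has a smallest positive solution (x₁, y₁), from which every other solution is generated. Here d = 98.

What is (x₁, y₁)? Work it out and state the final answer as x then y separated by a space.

[9; 1,8,1,18] for √98; ℓ=4 ⇒ convergent index 3
a_0=9:  p_0=9·1+0=9,  q_0=9·0+1=1
…
a_2=8:  p_2=8·10+9=89,  q_2=8·1+1=9
a_3=1:  p_3=1·89+10=99,  q_3=1·9+1=10
fundamental: x₁=99, y₁=10  (since 9801 − 98·100 = 1)

99 10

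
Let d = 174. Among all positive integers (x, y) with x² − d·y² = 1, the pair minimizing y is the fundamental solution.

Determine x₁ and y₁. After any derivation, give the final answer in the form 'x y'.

√174 → a₀=13, period (5,4,5,26); ℓ=4 even so k=3
k=0  a_k=13  p_k/q_k = 13/1
…
k=2  a_k=4  p_k/q_k = 277/21
k=3  a_k=5  p_k/q_k = 1451/110
fundamental: x₁=1451, y₁=110  (since 2105401 − 174·12100 = 1)

1451 110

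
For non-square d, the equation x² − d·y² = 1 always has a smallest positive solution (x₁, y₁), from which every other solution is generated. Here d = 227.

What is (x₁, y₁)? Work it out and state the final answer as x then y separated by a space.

√227 = [15; 15,30, …], period ℓ=2 (even) → k=1
a_0=15:  p_0=15·1+0=15,  q_0=15·0+1=1
a_1=15:  p_1=15·15+1=226,  q_1=15·1+0=15
fundamental: x₁=226, y₁=15  (since 51076 − 227·225 = 1)

226 15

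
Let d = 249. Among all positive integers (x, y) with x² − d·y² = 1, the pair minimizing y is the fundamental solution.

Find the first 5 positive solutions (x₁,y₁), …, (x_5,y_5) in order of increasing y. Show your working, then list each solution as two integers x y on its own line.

[15; 1,3,1,1,5,…,3,1,30] for √249; ℓ=16 ⇒ convergent index 15
i=0: a=15 ⇒ p=15, q=1
…
i=3: a=1 ⇒ p=79, q=5
…
i=5: a=5 ⇒ p=789, q=50
…
i=13: a=1 ⇒ p=1884116, q=119401
i=14: a=3 ⇒ p=6669699, q=422675
i=15: a=1 ⇒ p=8553815, q=542076
fundamental: x₁=8553815, y₁=542076  (since 73167751054225 − 249·293846389776 = 1)
(x_2, y_2) = (8553815·8553815 + 249·542076·542076, 8553815·542076 + 542076·8553815) = (146335502108449, 9273635639880)
(x_3, y_3) = (8553815·146335502108449 + 249·542076·9273635639880, 8553815·9273635639880 + 542076·146335502108449) = (2503453625935556812055, 158649927281879742324)
(x_4, y_4) = (8553815·2503453625935556812055 + 249·542076·158649927281879742324, 8553815·158649927281879742324 + 542076·2503453625935556812055) = (42828158354663763449114371201, 2714124255465295062538692240)
(x_5, y_5) = (8553815·42828158354663763449114371201 + 249·542076·2714124255465295062538692240, 8553815·2714124255465295062538692240 + 542076·42828158354663763449114371201) = (732688286712993936041346554632551575, 46432233536525587120811525646048876)

8553815 542076
146335502108449 9273635639880
2503453625935556812055 158649927281879742324
42828158354663763449114371201 2714124255465295062538692240
732688286712993936041346554632551575 46432233536525587120811525646048876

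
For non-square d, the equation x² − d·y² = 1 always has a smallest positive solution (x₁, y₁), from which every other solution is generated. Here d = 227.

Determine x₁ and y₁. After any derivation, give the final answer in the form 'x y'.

226 15

√227 = [15; 15,30, …], period ℓ=2 (even) → k=1
k=0  a_k=15  p_k/q_k = 15/1
k=1  a_k=15  p_k/q_k = 226/15
fundamental: x₁=226, y₁=15  (since 51076 − 227·225 = 1)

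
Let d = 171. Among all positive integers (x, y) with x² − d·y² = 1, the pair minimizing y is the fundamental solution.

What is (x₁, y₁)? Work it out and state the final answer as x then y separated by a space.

√171 → a₀=13, period (13,26); ℓ=2 even so k=1
step 0: (13, 1)  from 13·(1,0) + (0,1)
step 1: (170, 13)  from 13·(13,1) + (1,0)
fundamental: x₁=170, y₁=13  (since 28900 − 171·169 = 1)

170 13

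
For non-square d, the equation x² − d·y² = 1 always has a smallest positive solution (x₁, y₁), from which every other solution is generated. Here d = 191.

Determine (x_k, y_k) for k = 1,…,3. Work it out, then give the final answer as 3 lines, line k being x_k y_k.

√191 = [13; 1,4,1,1,3,…,4,1,26, …], period ℓ=16 (even) → k=15
k=0  a_k=13  p_k/q_k = 13/1
k=1  a_k=1  p_k/q_k = 14/1
k=2  a_k=4  p_k/q_k = 69/5
k=3  a_k=1  p_k/q_k = 83/6
k=4  a_k=1  p_k/q_k = 152/11
k=5  a_k=3  p_k/q_k = 539/39
k=6  a_k=2  p_k/q_k = 1230/89
k=7  a_k=2  p_k/q_k = 2999/217
…
k=9  a_k=2  p_k/q_k = 83433/6037
k=10  a_k=2  p_k/q_k = 207083/14984
k=11  a_k=3  p_k/q_k = 704682/50989
k=12  a_k=1  p_k/q_k = 911765/65973
k=13  a_k=1  p_k/q_k = 1616447/116962
k=14  a_k=4  p_k/q_k = 7377553/533821
k=15  a_k=1  p_k/q_k = 8994000/650783
(x₁, y₁) = (8994000, 650783);  8994000² − 191·650783² = 1 ✓
n=2: (8994000,650783)∘(8994000,650783) = (8994000·8994000+191·650783·650783, 8994000·650783+650783·8994000) = (161784071999999,11706284604000)
n=3: (161784071999999,11706284604000)∘(8994000,650783) = (8994000·161784071999999+191·650783·11706284604000, 8994000·11706284604000+650783·161784071999999) = (2910171887135973018000,210572647456751349217)

8994000 650783
161784071999999 11706284604000
2910171887135973018000 210572647456751349217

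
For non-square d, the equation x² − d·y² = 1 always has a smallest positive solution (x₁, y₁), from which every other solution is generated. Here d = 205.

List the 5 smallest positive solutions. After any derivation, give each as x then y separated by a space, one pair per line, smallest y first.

√205 = [14; 3,6,1,4,1,6,3,28, …], period ℓ=8 (even) → k=7
k=0  a_k=14  p_k/q_k = 14/1
…
k=5  a_k=1  p_k/q_k = 1847/129
k=6  a_k=6  p_k/q_k = 12614/881
k=7  a_k=3  p_k/q_k = 39689/2772
(x₁, y₁) = (39689, 2772);  39689² − 205·2772² = 1 ✓
(39689+2772√205)^2 = 3150433441 + 220035816√205
(39689+2772√205)^3 = 250075105640009 + 17466002999676√205
(39689+2772√205)^4 = 19850461732342200961 + 1386416385888245712√205
(39689+2772√205)^5 = 1575689951139784122242249 + 110050959861571165127460√205

39689 2772
3150433441 220035816
250075105640009 17466002999676
19850461732342200961 1386416385888245712
1575689951139784122242249 110050959861571165127460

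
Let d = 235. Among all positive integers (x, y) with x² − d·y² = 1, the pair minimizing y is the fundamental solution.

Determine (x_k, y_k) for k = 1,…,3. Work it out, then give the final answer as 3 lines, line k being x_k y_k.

46 3
4231 276
389206 25389

√235 → a₀=15, period (3,30); ℓ=2 even so k=1
step 0: (15, 1)  from 15·(1,0) + (0,1)
step 1: (46, 3)  from 3·(15,1) + (1,0)
→ (46, 3).  Check: 46²=2116, 235·3²=2115, difference 1.
(x_2, y_2) = (46·46 + 235·3·3, 46·3 + 3·46) = (4231, 276)
(x_3, y_3) = (46·4231 + 235·3·276, 46·276 + 3·4231) = (389206, 25389)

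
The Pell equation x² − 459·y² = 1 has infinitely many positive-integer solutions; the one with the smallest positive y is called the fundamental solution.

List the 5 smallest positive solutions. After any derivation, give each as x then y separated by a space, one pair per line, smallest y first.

499850 23331
499700044999 23324000700
499550134985000450 23317003499766669
499400269944005249820001 23310008398693414998600
499250449862522498110069999250 23303015396150489970600653331

[21; 2,2,1,4,21,4,1,2,2,42] for √459; ℓ=10 ⇒ convergent index 9
k=0  a_k=21  p_k/q_k = 21/1
k=1  a_k=2  p_k/q_k = 43/2
…
k=3  a_k=1  p_k/q_k = 150/7
…
k=5  a_k=21  p_k/q_k = 14997/700
…
k=8  a_k=2  p_k/q_k = 212079/9899
k=9  a_k=2  p_k/q_k = 499850/23331
→ (499850, 23331).  Check: 499850²=249850022500, 459·23331²=249850022499, difference 1.
k=2:  x_2 = 499850·499850+459·23331·23331 = 499700044999,  y_2 = 499850·23331+23331·499850 = 23324000700
k=3:  x_3 = 499850·499700044999+459·23331·23324000700 = 499550134985000450,  y_3 = 499850·23324000700+23331·499700044999 = 23317003499766669
k=4:  x_4 = 499850·499550134985000450+459·23331·23317003499766669 = 499400269944005249820001,  y_4 = 499850·23317003499766669+23331·499550134985000450 = 23310008398693414998600
k=5:  x_5 = 499850·499400269944005249820001+459·23331·23310008398693414998600 = 499250449862522498110069999250,  y_5 = 499850·23310008398693414998600+23331·499400269944005249820001 = 23303015396150489970600653331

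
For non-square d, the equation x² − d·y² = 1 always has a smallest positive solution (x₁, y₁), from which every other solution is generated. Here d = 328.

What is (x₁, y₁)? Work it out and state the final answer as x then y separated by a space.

√328 = [18; 9,36, …], period ℓ=2 (even) → k=1
k=0  a_k=18  p_k/q_k = 18/1
k=1  a_k=9  p_k/q_k = 163/9
→ (163, 9).  Check: 163²=26569, 328·9²=26568, difference 1.

163 9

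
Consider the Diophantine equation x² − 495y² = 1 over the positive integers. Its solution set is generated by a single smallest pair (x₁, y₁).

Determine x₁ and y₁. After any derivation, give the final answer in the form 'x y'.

89 4

d=495: √d = [22; 4,44] (ℓ=2, even), read p_1/q_1
step 0: (22, 1)  from 22·(1,0) + (0,1)
step 1: (89, 4)  from 4·(22,1) + (1,0)
(x₁, y₁) = (89, 4);  89² − 495·4² = 1 ✓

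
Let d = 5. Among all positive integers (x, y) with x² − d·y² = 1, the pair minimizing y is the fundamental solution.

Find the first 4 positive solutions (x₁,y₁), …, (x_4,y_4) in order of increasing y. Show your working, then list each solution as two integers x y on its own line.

9 4
161 72
2889 1292
51841 23184

d=5: √d = [2; 4] (ℓ=1, odd), read p_1/q_1
k=0  a_k=2  p_k/q_k = 2/1
k=1  a_k=4  p_k/q_k = 9/4
(x₁, y₁) = (9, 4);  9² − 5·4² = 1 ✓
n=2: (9,4)∘(9,4) = (9·9+5·4·4, 9·4+4·9) = (161,72)
n=3: (161,72)∘(9,4) = (9·161+5·4·72, 9·72+4·161) = (2889,1292)
n=4: (2889,1292)∘(9,4) = (9·2889+5·4·1292, 9·1292+4·2889) = (51841,23184)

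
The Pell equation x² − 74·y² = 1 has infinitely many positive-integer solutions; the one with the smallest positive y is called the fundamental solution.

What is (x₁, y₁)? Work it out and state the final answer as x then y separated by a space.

d=74: √d = [8; 1,1,1,1,16] (ℓ=5, odd), read p_9/q_9
k=0  a_k=8  p_k/q_k = 8/1
k=1  a_k=1  p_k/q_k = 9/1
k=2  a_k=1  p_k/q_k = 17/2
k=3  a_k=1  p_k/q_k = 26/3
k=4  a_k=1  p_k/q_k = 43/5
…
k=6  a_k=1  p_k/q_k = 757/88
…
k=8  a_k=1  p_k/q_k = 2228/259
k=9  a_k=1  p_k/q_k = 3699/430
fundamental: x₁=3699, y₁=430  (since 13682601 − 74·184900 = 1)

3699 430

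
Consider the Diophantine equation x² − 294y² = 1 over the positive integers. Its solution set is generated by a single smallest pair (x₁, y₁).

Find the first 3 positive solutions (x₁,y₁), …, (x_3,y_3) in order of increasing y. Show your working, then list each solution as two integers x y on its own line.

4801 280
46099201 2688560
442644523201 25815552840

[17; 6,1,4,1,6,34] for √294; ℓ=6 ⇒ convergent index 5
i=0: a=17 ⇒ p=17, q=1
…
i=2: a=1 ⇒ p=120, q=7
…
i=4: a=1 ⇒ p=703, q=41
i=5: a=6 ⇒ p=4801, q=280
fundamental: x₁=4801, y₁=280  (since 23049601 − 294·78400 = 1)
n=2: (4801,280)∘(4801,280) = (4801·4801+294·280·280, 4801·280+280·4801) = (46099201,2688560)
n=3: (46099201,2688560)∘(4801,280) = (4801·46099201+294·280·2688560, 4801·2688560+280·46099201) = (442644523201,25815552840)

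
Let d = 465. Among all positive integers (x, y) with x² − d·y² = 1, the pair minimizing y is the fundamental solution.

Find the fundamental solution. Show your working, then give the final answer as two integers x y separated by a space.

15871 736

√465 = [21; 1,1,3,2,2,2,3,1,1,42, …], period ℓ=10 (even) → k=9
i=0: a=21 ⇒ p=21, q=1
i=1: a=1 ⇒ p=22, q=1
i=2: a=1 ⇒ p=43, q=2
i=3: a=3 ⇒ p=151, q=7
i=4: a=2 ⇒ p=345, q=16
i=5: a=2 ⇒ p=841, q=39
…
i=7: a=3 ⇒ p=6922, q=321
i=8: a=1 ⇒ p=8949, q=415
i=9: a=1 ⇒ p=15871, q=736
(x₁, y₁) = (15871, 736);  15871² − 465·736² = 1 ✓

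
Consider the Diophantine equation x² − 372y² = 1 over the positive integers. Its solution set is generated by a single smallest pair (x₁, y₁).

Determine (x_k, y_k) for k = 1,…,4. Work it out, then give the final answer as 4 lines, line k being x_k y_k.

12151 630
295293601 15310260
7176225079351 372069937890
174396621583094401 9042043615292520

[19; 3,2,12,2,3,38] for √372; ℓ=6 ⇒ convergent index 5
i=0: a=19 ⇒ p=19, q=1
…
i=3: a=12 ⇒ p=1678, q=87
i=4: a=2 ⇒ p=3491, q=181
i=5: a=3 ⇒ p=12151, q=630
→ (12151, 630).  Check: 12151²=147646801, 372·630²=147646800, difference 1.
k=2:  x_2 = 12151·12151+372·630·630 = 295293601,  y_2 = 12151·630+630·12151 = 15310260
k=3:  x_3 = 12151·295293601+372·630·15310260 = 7176225079351,  y_3 = 12151·15310260+630·295293601 = 372069937890
k=4:  x_4 = 12151·7176225079351+372·630·372069937890 = 174396621583094401,  y_4 = 12151·372069937890+630·7176225079351 = 9042043615292520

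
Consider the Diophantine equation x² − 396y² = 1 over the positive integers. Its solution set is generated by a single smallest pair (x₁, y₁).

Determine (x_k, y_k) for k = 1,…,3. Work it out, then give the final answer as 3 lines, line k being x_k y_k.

199 10
79201 3980
31521799 1584030

√396 → a₀=19, period (1,8,1,38); ℓ=4 even so k=3
a_0=19:  p_0=19·1+0=19,  q_0=19·0+1=1
…
a_2=8:  p_2=8·20+19=179,  q_2=8·1+1=9
a_3=1:  p_3=1·179+20=199,  q_3=1·9+1=10
(x₁, y₁) = (199, 10);  199² − 396·10² = 1 ✓
(x_2, y_2) = (199·199 + 396·10·10, 199·10 + 10·199) = (79201, 3980)
(x_3, y_3) = (199·79201 + 396·10·3980, 199·3980 + 10·79201) = (31521799, 1584030)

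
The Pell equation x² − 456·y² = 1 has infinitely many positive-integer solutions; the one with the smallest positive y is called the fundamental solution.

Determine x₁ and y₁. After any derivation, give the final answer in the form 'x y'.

1025 48

d=456: √d = [21; 2,1,4,1,2,42] (ℓ=6, even), read p_5/q_5
k=0  a_k=21  p_k/q_k = 21/1
k=1  a_k=2  p_k/q_k = 43/2
k=2  a_k=1  p_k/q_k = 64/3
…
k=4  a_k=1  p_k/q_k = 363/17
k=5  a_k=2  p_k/q_k = 1025/48
(x₁, y₁) = (1025, 48);  1025² − 456·48² = 1 ✓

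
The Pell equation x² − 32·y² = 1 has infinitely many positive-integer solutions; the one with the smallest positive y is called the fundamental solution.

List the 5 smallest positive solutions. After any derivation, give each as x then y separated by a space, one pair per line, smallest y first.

17 3
577 102
19601 3465
665857 117708
22619537 3998607

[5; 1,1,1,10] for √32; ℓ=4 ⇒ convergent index 3
step 0: (5, 1)  from 5·(1,0) + (0,1)
step 1: (6, 1)  from 1·(5,1) + (1,0)
step 2: (11, 2)  from 1·(6,1) + (5,1)
step 3: (17, 3)  from 1·(11,2) + (6,1)
fundamental: x₁=17, y₁=3  (since 289 − 32·9 = 1)
k=2:  x_2 = 17·17+32·3·3 = 577,  y_2 = 17·3+3·17 = 102
k=3:  x_3 = 17·577+32·3·102 = 19601,  y_3 = 17·102+3·577 = 3465
k=4:  x_4 = 17·19601+32·3·3465 = 665857,  y_4 = 17·3465+3·19601 = 117708
k=5:  x_5 = 17·665857+32·3·117708 = 22619537,  y_5 = 17·117708+3·665857 = 3998607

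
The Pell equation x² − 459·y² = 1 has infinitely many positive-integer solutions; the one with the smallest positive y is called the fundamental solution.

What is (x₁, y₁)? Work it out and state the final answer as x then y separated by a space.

499850 23331

√459 → a₀=21, period (2,2,1,4,21,4,1,2,2,42); ℓ=10 even so k=9
step 0: (21, 1)  from 21·(1,0) + (0,1)
…
step 2: (107, 5)  from 2·(43,2) + (21,1)
step 3: (150, 7)  from 1·(107,5) + (43,2)
step 4: (707, 33)  from 4·(150,7) + (107,5)
step 5: (14997, 700)  from 21·(707,33) + (150,7)
…
step 8: (212079, 9899)  from 2·(75692,3533) + (60695,2833)
step 9: (499850, 23331)  from 2·(212079,9899) + (75692,3533)
→ (499850, 23331).  Check: 499850²=249850022500, 459·23331²=249850022499, difference 1.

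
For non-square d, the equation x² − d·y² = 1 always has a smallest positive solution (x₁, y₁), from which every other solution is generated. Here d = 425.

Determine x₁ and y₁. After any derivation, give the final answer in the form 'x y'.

[20; 1,1,1,1,1,1,40] for √425; ℓ=7 ⇒ convergent index 13
a_0=20:  p_0=20·1+0=20,  q_0=20·0+1=1
a_1=1:  p_1=1·20+1=21,  q_1=1·1+0=1
a_2=1:  p_2=1·21+20=41,  q_2=1·1+1=2
…
a_4=1:  p_4=1·62+41=103,  q_4=1·3+2=5
a_5=1:  p_5=1·103+62=165,  q_5=1·5+3=8
a_6=1:  p_6=1·165+103=268,  q_6=1·8+5=13
…
a_9=1:  p_9=1·11153+10885=22038,  q_9=1·541+528=1069
…
a_12=1:  p_12=1·55229+33191=88420,  q_12=1·2679+1610=4289
a_13=1:  p_13=1·88420+55229=143649,  q_13=1·4289+2679=6968
(x₁, y₁) = (143649, 6968);  143649² − 425·6968² = 1 ✓

143649 6968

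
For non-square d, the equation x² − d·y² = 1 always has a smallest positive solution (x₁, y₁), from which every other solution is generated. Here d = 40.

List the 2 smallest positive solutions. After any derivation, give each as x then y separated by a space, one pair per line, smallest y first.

√40 → a₀=6, period (3,12); ℓ=2 even so k=1
i=0: a=6 ⇒ p=6, q=1
i=1: a=3 ⇒ p=19, q=3
(x₁, y₁) = (19, 3);  19² − 40·3² = 1 ✓
k=2:  x_2 = 19·19+40·3·3 = 721,  y_2 = 19·3+3·19 = 114

19 3
721 114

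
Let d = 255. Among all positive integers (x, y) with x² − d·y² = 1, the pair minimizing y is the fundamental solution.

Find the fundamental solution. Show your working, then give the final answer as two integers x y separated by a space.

16 1

√255 = [15; 1,30, …], period ℓ=2 (even) → k=1
a_0=15:  p_0=15·1+0=15,  q_0=15·0+1=1
a_1=1:  p_1=1·15+1=16,  q_1=1·1+0=1
(x₁, y₁) = (16, 1);  16² − 255·1² = 1 ✓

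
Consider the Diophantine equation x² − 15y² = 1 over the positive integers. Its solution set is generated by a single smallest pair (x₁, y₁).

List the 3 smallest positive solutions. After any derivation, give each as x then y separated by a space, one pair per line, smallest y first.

√15 → a₀=3, period (1,6); ℓ=2 even so k=1
step 0: (3, 1)  from 3·(1,0) + (0,1)
step 1: (4, 1)  from 1·(3,1) + (1,0)
(x₁, y₁) = (4, 1);  4² − 15·1² = 1 ✓
(4+1√15)^2 = 31 + 8√15
(4+1√15)^3 = 244 + 63√15

4 1
31 8
244 63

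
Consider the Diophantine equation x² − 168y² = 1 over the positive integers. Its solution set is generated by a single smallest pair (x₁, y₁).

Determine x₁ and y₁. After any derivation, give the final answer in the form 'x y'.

d=168: √d = [12; 1,24] (ℓ=2, even), read p_1/q_1
step 0: (12, 1)  from 12·(1,0) + (0,1)
step 1: (13, 1)  from 1·(12,1) + (1,0)
→ (13, 1).  Check: 13²=169, 168·1²=168, difference 1.

13 1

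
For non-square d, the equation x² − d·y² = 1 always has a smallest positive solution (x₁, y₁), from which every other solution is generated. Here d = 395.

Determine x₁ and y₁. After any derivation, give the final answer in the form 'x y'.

√395 → a₀=19, period (1,6,1,38); ℓ=4 even so k=3
a_0=19:  p_0=19·1+0=19,  q_0=19·0+1=1
…
a_2=6:  p_2=6·20+19=139,  q_2=6·1+1=7
a_3=1:  p_3=1·139+20=159,  q_3=1·7+1=8
(x₁, y₁) = (159, 8);  159² − 395·8² = 1 ✓

159 8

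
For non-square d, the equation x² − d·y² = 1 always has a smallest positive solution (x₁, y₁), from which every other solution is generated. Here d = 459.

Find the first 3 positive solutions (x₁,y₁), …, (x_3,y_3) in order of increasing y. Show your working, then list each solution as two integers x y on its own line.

499850 23331
499700044999 23324000700
499550134985000450 23317003499766669

d=459: √d = [21; 2,2,1,4,21,4,1,2,2,42] (ℓ=10, even), read p_9/q_9
a_0=21:  p_0=21·1+0=21,  q_0=21·0+1=1
a_1=2:  p_1=2·21+1=43,  q_1=2·1+0=2
…
a_3=1:  p_3=1·107+43=150,  q_3=1·5+2=7
…
a_5=21:  p_5=21·707+150=14997,  q_5=21·33+7=700
…
a_7=1:  p_7=1·60695+14997=75692,  q_7=1·2833+700=3533
a_8=2:  p_8=2·75692+60695=212079,  q_8=2·3533+2833=9899
a_9=2:  p_9=2·212079+75692=499850,  q_9=2·9899+3533=23331
fundamental: x₁=499850, y₁=23331  (since 249850022500 − 459·544335561 = 1)
k=2:  x_2 = 499850·499850+459·23331·23331 = 499700044999,  y_2 = 499850·23331+23331·499850 = 23324000700
k=3:  x_3 = 499850·499700044999+459·23331·23324000700 = 499550134985000450,  y_3 = 499850·23324000700+23331·499700044999 = 23317003499766669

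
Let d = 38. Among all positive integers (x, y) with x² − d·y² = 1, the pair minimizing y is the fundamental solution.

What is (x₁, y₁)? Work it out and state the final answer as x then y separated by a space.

d=38: √d = [6; 6,12] (ℓ=2, even), read p_1/q_1
step 0: (6, 1)  from 6·(1,0) + (0,1)
step 1: (37, 6)  from 6·(6,1) + (1,0)
→ (37, 6).  Check: 37²=1369, 38·6²=1368, difference 1.

37 6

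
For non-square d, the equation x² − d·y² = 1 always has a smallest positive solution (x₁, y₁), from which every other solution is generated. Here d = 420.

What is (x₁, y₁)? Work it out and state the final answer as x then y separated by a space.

√420 = [20; 2,40, …], period ℓ=2 (even) → k=1
a_0=20:  p_0=20·1+0=20,  q_0=20·0+1=1
a_1=2:  p_1=2·20+1=41,  q_1=2·1+0=2
(x₁, y₁) = (41, 2);  41² − 420·2² = 1 ✓

41 2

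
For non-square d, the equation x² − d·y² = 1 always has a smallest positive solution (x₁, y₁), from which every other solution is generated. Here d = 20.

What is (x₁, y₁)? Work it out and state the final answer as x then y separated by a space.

[4; 2,8] for √20; ℓ=2 ⇒ convergent index 1
a_0=4:  p_0=4·1+0=4,  q_0=4·0+1=1
a_1=2:  p_1=2·4+1=9,  q_1=2·1+0=2
→ (9, 2).  Check: 9²=81, 20·2²=80, difference 1.

9 2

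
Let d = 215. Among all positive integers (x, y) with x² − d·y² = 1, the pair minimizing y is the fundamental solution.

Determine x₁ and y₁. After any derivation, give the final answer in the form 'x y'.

[14; 1,1,1,28] for √215; ℓ=4 ⇒ convergent index 3
k=0  a_k=14  p_k/q_k = 14/1
…
k=2  a_k=1  p_k/q_k = 29/2
k=3  a_k=1  p_k/q_k = 44/3
fundamental: x₁=44, y₁=3  (since 1936 − 215·9 = 1)

44 3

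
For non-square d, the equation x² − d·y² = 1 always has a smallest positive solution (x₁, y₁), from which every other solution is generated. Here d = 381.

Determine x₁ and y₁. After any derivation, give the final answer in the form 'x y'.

1015 52

√381 = [19; 1,1,12,1,1,38, …], period ℓ=6 (even) → k=5
i=0: a=19 ⇒ p=19, q=1
i=1: a=1 ⇒ p=20, q=1
…
i=3: a=12 ⇒ p=488, q=25
i=4: a=1 ⇒ p=527, q=27
i=5: a=1 ⇒ p=1015, q=52
(x₁, y₁) = (1015, 52);  1015² − 381·52² = 1 ✓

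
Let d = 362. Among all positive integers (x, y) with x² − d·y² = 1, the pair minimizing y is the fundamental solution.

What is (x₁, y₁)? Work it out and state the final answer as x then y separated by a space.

d=362: √d = [19; 38] (ℓ=1, odd), read p_1/q_1
a_0=19:  p_0=19·1+0=19,  q_0=19·0+1=1
a_1=38:  p_1=38·19+1=723,  q_1=38·1+0=38
(x₁, y₁) = (723, 38);  723² − 362·38² = 1 ✓

723 38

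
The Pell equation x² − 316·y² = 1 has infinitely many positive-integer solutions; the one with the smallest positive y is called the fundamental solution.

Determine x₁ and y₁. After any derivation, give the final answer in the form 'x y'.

d=316: √d = [17; 1,3,2,8,2,3,1,34] (ℓ=8, even), read p_7/q_7
i=0: a=17 ⇒ p=17, q=1
…
i=3: a=2 ⇒ p=160, q=9
i=4: a=8 ⇒ p=1351, q=76
i=5: a=2 ⇒ p=2862, q=161
i=6: a=3 ⇒ p=9937, q=559
i=7: a=1 ⇒ p=12799, q=720
(x₁, y₁) = (12799, 720);  12799² − 316·720² = 1 ✓

12799 720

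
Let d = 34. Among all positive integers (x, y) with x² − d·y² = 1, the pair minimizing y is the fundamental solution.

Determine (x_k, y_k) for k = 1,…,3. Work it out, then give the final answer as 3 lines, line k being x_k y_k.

d=34: √d = [5; 1,4,1,10] (ℓ=4, even), read p_3/q_3
step 0: (5, 1)  from 5·(1,0) + (0,1)
step 1: (6, 1)  from 1·(5,1) + (1,0)
step 2: (29, 5)  from 4·(6,1) + (5,1)
step 3: (35, 6)  from 1·(29,5) + (6,1)
→ (35, 6).  Check: 35²=1225, 34·6²=1224, difference 1.
(35+6√34)^2 = 2449 + 420√34
(35+6√34)^3 = 171395 + 29394√34

35 6
2449 420
171395 29394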